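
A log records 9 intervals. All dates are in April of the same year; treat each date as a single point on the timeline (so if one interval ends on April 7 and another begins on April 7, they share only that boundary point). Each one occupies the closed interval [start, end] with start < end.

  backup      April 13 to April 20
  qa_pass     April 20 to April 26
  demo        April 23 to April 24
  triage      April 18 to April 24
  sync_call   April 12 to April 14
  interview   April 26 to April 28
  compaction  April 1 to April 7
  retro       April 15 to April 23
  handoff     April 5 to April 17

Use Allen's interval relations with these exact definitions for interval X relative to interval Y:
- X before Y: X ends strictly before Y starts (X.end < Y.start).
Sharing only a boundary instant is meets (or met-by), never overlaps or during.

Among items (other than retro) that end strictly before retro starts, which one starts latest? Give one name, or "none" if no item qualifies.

Target retro = [April 15, April 23].
backup [April 13, April 20] → overlaps → excluded.
compaction [April 1, April 7] → before → candidate.
demo [April 23, April 24] → met-by → excluded.
handoff [April 5, April 17] → overlaps → excluded.
interview [April 26, April 28] → after → excluded.
qa_pass [April 20, April 26] → overlapped-by → excluded.
sync_call [April 12, April 14] → before → candidate.
triage [April 18, April 24] → overlapped-by → excluded.
Among candidates, latest start is April 12 → sync_call.

sync_call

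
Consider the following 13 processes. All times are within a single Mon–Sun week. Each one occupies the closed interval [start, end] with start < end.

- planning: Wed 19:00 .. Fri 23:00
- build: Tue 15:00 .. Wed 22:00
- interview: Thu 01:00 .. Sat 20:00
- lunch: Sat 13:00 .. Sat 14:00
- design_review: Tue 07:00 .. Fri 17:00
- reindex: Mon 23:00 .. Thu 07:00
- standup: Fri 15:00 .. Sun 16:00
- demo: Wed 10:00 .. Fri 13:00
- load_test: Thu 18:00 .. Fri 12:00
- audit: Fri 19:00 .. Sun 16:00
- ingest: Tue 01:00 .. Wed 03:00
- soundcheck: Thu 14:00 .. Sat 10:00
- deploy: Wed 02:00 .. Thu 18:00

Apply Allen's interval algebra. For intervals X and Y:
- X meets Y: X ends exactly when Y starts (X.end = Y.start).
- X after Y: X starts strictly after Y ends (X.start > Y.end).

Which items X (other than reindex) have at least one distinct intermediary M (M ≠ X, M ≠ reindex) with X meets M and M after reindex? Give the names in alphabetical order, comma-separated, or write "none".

deploy

Target reindex = [Mon 23:00, Thu 07:00].
Intermediaries M with M after reindex: audit, load_test, lunch, soundcheck, standup.
Via audit — items with X meets audit: none.
Via load_test — items with X meets load_test: deploy.
Via lunch — items with X meets lunch: none.
Via soundcheck — items with X meets soundcheck: none.
Via standup — items with X meets standup: none.
Union: deploy.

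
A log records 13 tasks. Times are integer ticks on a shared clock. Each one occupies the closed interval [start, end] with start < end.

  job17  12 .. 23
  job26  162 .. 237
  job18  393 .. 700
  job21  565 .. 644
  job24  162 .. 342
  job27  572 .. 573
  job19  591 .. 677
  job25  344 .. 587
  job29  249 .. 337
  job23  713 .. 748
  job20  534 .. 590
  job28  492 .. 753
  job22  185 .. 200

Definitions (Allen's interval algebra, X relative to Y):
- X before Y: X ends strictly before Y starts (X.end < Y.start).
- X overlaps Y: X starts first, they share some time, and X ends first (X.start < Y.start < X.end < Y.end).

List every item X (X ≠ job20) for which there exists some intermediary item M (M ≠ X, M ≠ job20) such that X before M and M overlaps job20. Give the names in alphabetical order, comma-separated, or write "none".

job17, job22, job24, job26, job29

Target job20 = [534, 590].
Intermediaries M with M overlaps job20: job25.
Via job25 — items with X before job25: job17, job22, job24, job26, job29.
Union: job17, job22, job24, job26, job29.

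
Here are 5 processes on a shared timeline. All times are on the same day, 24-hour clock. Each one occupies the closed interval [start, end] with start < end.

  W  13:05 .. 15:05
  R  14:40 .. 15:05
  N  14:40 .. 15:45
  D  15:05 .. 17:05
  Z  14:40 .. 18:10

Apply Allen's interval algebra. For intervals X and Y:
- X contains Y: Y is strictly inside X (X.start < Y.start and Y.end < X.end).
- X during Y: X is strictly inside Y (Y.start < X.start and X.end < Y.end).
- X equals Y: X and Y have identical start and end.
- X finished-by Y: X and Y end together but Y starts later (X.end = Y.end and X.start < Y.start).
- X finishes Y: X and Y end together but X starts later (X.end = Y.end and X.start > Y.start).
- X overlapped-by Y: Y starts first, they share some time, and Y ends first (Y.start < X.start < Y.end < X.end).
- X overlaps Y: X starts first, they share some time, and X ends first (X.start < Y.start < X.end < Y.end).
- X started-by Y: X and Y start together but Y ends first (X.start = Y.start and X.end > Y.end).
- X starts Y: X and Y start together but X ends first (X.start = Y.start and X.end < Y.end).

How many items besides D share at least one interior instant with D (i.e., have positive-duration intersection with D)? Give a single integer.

Target D = [15:05, 17:05].
N [14:40, 15:45] → overlaps → counts.
R [14:40, 15:05] → meets → no.
W [13:05, 15:05] → meets → no.
Z [14:40, 18:10] → contains → counts.
Total: 2.

2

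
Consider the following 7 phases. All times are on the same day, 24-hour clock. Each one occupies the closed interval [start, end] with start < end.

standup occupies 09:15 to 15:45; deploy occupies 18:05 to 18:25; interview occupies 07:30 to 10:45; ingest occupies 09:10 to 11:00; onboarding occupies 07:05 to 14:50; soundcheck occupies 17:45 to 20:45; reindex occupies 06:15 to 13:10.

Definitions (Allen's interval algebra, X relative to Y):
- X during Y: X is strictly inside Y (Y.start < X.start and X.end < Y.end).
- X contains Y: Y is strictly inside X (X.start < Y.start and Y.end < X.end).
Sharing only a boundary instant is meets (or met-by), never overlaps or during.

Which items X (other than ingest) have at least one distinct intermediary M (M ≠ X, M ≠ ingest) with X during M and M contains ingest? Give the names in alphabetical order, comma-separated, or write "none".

Target ingest = [09:10, 11:00].
Intermediaries M with M contains ingest: onboarding, reindex.
Via onboarding — items with X during onboarding: interview.
Via reindex — items with X during reindex: interview.
Union: interview.

interview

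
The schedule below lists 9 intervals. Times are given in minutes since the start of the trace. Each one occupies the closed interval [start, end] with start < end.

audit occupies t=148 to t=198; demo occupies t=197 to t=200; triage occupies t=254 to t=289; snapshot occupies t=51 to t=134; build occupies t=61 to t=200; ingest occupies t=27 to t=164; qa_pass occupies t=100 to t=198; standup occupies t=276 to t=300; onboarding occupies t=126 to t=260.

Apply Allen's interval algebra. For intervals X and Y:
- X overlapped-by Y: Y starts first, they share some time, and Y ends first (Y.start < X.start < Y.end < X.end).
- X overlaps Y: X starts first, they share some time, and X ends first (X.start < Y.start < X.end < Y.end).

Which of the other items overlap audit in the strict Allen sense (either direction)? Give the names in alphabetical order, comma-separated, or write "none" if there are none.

demo, ingest

Target audit = [t=148, t=198].
build [t=61, t=200] → contains → no.
demo [t=197, t=200] → overlapped-by → yes.
ingest [t=27, t=164] → overlaps → yes.
onboarding [t=126, t=260] → contains → no.
qa_pass [t=100, t=198] → finished-by → no.
snapshot [t=51, t=134] → before → no.
standup [t=276, t=300] → after → no.
triage [t=254, t=289] → after → no.
Result: demo, ingest.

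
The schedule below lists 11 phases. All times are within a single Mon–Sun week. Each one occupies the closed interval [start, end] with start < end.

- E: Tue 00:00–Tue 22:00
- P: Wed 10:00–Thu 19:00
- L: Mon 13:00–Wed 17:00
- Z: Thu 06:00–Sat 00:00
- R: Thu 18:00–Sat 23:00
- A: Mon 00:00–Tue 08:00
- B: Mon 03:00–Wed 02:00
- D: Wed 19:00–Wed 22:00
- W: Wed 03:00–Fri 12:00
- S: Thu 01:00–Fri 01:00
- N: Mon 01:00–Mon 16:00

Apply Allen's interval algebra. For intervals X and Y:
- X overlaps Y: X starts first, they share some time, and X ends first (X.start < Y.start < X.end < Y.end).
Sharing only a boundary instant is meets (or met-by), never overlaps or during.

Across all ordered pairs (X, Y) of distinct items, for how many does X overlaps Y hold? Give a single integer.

16

Checking all 110 ordered pairs for relation 'overlaps'; matching pairs in alphabetical order:
(A, B): A overlaps B ✓
(A, E): A overlaps E ✓
(A, L): A overlaps L ✓
(B, L): B overlaps L ✓
(L, P): L overlaps P ✓
(L, W): L overlaps W ✓
(N, B): N overlaps B ✓
(N, L): N overlaps L ✓
(P, R): P overlaps R ✓
(P, S): P overlaps S ✓
(P, Z): P overlaps Z ✓
(S, R): S overlaps R ✓
(S, Z): S overlaps Z ✓
(W, R): W overlaps R ✓
(W, Z): W overlaps Z ✓
(Z, R): Z overlaps R ✓
Count: 16.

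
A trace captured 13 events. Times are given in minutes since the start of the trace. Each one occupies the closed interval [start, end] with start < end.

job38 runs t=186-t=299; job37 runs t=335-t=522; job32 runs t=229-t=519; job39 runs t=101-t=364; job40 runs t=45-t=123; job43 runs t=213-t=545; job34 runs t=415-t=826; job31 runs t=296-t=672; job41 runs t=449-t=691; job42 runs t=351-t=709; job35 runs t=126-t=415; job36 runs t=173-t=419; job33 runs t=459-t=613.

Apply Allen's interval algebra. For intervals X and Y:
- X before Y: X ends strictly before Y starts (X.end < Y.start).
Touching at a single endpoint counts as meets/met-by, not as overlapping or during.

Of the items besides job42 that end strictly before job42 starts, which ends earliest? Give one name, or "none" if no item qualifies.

Target job42 = [t=351, t=709].
job31 [t=296, t=672] → overlaps → excluded.
job32 [t=229, t=519] → overlaps → excluded.
job33 [t=459, t=613] → during → excluded.
job34 [t=415, t=826] → overlapped-by → excluded.
job35 [t=126, t=415] → overlaps → excluded.
job36 [t=173, t=419] → overlaps → excluded.
job37 [t=335, t=522] → overlaps → excluded.
job38 [t=186, t=299] → before → candidate.
job39 [t=101, t=364] → overlaps → excluded.
job40 [t=45, t=123] → before → candidate.
job41 [t=449, t=691] → during → excluded.
job43 [t=213, t=545] → overlaps → excluded.
Among candidates, earliest end is t=123 → job40.

job40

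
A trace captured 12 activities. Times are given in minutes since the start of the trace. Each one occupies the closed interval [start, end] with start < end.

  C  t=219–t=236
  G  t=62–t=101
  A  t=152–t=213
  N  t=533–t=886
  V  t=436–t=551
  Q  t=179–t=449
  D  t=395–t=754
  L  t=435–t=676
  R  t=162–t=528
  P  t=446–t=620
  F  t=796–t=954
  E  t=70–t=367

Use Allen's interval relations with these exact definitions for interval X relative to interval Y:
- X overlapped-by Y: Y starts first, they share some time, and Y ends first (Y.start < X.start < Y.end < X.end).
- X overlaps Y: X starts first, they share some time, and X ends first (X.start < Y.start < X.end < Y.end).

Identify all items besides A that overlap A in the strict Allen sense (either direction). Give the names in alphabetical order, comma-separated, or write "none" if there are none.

Q, R

Target A = [t=152, t=213].
C [t=219, t=236] → after → no.
D [t=395, t=754] → after → no.
E [t=70, t=367] → contains → no.
F [t=796, t=954] → after → no.
G [t=62, t=101] → before → no.
L [t=435, t=676] → after → no.
N [t=533, t=886] → after → no.
P [t=446, t=620] → after → no.
Q [t=179, t=449] → overlapped-by → yes.
R [t=162, t=528] → overlapped-by → yes.
V [t=436, t=551] → after → no.
Result: Q, R.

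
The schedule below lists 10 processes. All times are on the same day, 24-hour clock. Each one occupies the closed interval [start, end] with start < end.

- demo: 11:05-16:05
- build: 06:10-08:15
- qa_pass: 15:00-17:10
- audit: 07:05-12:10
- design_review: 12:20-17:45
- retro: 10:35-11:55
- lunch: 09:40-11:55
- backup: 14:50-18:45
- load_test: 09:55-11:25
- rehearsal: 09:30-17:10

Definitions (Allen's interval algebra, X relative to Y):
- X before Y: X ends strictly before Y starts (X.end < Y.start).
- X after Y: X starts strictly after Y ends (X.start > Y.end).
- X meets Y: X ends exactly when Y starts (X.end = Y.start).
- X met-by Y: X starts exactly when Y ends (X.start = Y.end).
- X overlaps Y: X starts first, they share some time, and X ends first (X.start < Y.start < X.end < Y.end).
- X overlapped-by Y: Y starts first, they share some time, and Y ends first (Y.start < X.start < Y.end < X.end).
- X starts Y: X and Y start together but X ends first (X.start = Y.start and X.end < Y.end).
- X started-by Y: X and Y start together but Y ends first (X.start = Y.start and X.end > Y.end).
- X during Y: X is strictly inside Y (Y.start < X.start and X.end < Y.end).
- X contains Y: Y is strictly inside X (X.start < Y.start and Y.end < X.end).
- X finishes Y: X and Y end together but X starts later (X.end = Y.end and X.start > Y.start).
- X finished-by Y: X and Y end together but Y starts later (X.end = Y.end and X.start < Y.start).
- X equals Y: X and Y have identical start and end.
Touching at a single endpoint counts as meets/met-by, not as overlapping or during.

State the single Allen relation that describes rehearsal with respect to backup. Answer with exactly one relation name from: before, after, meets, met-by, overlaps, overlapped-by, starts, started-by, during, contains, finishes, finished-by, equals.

overlaps

rehearsal = [09:30, 17:10]; backup = [14:50, 18:45].
Compare endpoints: rehearsal.start < backup.start, rehearsal.start < backup.end, rehearsal.end > backup.start, rehearsal.end < backup.end.
That pattern is 'overlaps'.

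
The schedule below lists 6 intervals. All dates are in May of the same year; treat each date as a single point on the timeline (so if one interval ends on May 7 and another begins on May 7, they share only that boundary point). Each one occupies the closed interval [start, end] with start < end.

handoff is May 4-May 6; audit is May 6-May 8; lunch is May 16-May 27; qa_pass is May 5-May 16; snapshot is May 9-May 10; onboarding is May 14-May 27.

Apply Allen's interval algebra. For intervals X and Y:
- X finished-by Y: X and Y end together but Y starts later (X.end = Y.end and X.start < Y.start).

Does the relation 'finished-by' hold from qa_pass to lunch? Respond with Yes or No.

qa_pass = [May 5, May 16], lunch = [May 16, May 27].
Actual relation of qa_pass to lunch: meets.
Asked whether 'finished-by' holds → No.

No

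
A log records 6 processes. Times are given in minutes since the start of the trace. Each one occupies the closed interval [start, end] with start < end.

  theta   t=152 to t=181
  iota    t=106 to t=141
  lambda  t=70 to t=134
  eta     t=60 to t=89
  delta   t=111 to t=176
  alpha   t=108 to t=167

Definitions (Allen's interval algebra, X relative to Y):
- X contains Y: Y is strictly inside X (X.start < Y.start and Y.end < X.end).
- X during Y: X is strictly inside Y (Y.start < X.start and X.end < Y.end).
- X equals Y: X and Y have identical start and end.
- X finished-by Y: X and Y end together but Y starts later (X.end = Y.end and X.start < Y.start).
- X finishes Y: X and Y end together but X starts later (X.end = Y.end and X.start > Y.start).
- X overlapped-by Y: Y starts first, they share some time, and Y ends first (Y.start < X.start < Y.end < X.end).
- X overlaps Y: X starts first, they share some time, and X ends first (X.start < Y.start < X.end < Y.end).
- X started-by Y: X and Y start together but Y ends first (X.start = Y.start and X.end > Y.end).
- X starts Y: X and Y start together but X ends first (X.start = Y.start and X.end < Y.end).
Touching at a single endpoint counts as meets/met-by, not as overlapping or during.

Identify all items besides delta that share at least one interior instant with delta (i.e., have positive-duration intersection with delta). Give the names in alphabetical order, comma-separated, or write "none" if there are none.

alpha, iota, lambda, theta

Target delta = [t=111, t=176].
alpha [t=108, t=167] → overlaps → yes.
eta [t=60, t=89] → before → no.
iota [t=106, t=141] → overlaps → yes.
lambda [t=70, t=134] → overlaps → yes.
theta [t=152, t=181] → overlapped-by → yes.
Result: alpha, iota, lambda, theta.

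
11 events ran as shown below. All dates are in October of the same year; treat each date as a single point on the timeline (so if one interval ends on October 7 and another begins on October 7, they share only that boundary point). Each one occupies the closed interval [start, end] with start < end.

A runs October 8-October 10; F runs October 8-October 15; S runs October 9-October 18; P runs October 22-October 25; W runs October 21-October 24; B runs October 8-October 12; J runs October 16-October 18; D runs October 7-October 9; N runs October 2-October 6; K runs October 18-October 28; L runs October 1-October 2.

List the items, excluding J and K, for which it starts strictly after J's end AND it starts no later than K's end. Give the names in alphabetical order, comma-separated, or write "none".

Conditions: its start is strictly after J's end (X.start > October 18) AND its start is no later than K's end (X.start <= October 28).
A: start October 8 > October 18? ✗; start October 8 <= October 28? ✓ → no.
B: start October 8 > October 18? ✗; start October 8 <= October 28? ✓ → no.
D: start October 7 > October 18? ✗; start October 7 <= October 28? ✓ → no.
F: start October 8 > October 18? ✗; start October 8 <= October 28? ✓ → no.
L: start October 1 > October 18? ✗; start October 1 <= October 28? ✓ → no.
N: start October 2 > October 18? ✗; start October 2 <= October 28? ✓ → no.
P: start October 22 > October 18? ✓; start October 22 <= October 28? ✓ → yes.
S: start October 9 > October 18? ✗; start October 9 <= October 28? ✓ → no.
W: start October 21 > October 18? ✓; start October 21 <= October 28? ✓ → yes.
Result: P, W.

P, W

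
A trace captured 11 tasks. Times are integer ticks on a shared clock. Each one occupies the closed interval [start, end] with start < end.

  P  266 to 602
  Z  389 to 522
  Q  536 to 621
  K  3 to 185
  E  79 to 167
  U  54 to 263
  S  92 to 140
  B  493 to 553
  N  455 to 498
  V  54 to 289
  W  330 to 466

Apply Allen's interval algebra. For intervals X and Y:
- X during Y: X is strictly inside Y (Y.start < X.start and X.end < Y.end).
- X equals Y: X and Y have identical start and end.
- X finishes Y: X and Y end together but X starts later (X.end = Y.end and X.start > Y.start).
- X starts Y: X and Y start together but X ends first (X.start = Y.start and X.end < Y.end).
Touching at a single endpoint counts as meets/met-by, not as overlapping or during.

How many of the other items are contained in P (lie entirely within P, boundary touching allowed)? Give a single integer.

Target P = [266, 602].
B [493, 553] → during → counts.
E [79, 167] → before → no.
K [3, 185] → before → no.
N [455, 498] → during → counts.
Q [536, 621] → overlapped-by → no.
S [92, 140] → before → no.
U [54, 263] → before → no.
V [54, 289] → overlaps → no.
W [330, 466] → during → counts.
Z [389, 522] → during → counts.
Total: 4.

4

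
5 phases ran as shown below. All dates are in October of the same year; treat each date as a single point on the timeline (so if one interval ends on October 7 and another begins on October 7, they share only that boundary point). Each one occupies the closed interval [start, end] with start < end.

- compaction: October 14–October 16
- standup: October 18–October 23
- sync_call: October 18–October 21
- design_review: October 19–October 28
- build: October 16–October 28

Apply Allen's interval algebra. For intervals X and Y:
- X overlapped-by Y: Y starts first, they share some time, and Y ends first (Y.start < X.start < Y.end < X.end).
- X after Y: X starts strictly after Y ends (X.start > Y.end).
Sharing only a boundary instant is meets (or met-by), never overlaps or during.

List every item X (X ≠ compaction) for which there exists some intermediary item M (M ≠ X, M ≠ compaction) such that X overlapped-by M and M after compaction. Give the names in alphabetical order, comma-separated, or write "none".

design_review

Target compaction = [October 14, October 16].
Intermediaries M with M after compaction: design_review, standup, sync_call.
Via design_review — items with X overlapped-by design_review: none.
Via standup — items with X overlapped-by standup: design_review.
Via sync_call — items with X overlapped-by sync_call: design_review.
Union: design_review.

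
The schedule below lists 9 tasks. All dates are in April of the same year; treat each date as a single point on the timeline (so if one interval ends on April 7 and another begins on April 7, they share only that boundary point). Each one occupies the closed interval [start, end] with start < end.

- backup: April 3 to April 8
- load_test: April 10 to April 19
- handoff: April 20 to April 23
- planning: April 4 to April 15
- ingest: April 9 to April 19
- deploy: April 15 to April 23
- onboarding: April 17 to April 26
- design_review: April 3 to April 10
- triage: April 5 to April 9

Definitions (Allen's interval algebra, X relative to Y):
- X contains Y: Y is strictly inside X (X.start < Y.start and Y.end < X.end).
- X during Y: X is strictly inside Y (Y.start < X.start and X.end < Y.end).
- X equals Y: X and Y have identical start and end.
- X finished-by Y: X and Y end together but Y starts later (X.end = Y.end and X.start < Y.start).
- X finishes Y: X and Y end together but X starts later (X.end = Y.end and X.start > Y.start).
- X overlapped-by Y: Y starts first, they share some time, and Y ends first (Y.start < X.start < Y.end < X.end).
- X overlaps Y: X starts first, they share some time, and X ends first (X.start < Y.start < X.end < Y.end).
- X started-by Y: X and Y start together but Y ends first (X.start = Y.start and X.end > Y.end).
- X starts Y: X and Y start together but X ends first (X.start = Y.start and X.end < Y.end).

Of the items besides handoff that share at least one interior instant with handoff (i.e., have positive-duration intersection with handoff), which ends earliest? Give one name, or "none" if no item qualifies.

deploy

Target handoff = [April 20, April 23].
backup [April 3, April 8] → before → excluded.
deploy [April 15, April 23] → finished-by → candidate.
design_review [April 3, April 10] → before → excluded.
ingest [April 9, April 19] → before → excluded.
load_test [April 10, April 19] → before → excluded.
onboarding [April 17, April 26] → contains → candidate.
planning [April 4, April 15] → before → excluded.
triage [April 5, April 9] → before → excluded.
Among candidates, earliest end is April 23 → deploy.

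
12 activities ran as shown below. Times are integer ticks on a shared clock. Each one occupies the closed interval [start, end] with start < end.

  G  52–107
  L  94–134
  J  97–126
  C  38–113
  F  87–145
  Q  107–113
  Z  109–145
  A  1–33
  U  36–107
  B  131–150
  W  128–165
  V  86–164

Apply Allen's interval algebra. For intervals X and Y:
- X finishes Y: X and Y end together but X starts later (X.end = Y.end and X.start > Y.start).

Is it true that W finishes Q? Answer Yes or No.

W = [128, 165], Q = [107, 113].
Actual relation of W to Q: after.
Asked whether 'finishes' holds → No.

No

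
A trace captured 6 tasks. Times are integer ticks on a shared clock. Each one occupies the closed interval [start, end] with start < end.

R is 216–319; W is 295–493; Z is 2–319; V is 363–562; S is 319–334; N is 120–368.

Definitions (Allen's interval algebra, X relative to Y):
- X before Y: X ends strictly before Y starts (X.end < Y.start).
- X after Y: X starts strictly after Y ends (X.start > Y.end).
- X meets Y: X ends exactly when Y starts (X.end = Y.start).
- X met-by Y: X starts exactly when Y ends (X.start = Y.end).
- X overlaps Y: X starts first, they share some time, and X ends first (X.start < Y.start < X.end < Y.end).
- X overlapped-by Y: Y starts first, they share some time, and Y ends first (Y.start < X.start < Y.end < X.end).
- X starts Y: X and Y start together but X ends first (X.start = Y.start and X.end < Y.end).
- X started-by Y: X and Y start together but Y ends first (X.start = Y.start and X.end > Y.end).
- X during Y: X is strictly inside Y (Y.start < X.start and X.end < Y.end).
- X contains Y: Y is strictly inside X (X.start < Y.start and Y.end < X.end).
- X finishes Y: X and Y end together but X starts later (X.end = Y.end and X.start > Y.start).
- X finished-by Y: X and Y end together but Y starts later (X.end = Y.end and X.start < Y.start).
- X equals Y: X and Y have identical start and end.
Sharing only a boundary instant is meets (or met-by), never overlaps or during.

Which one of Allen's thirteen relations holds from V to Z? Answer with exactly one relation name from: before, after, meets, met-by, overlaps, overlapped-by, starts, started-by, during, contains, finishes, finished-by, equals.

V = [363, 562]; Z = [2, 319].
Compare endpoints: V.start > Z.start, V.start > Z.end, V.end > Z.start, V.end > Z.end.
That pattern is 'after'.

after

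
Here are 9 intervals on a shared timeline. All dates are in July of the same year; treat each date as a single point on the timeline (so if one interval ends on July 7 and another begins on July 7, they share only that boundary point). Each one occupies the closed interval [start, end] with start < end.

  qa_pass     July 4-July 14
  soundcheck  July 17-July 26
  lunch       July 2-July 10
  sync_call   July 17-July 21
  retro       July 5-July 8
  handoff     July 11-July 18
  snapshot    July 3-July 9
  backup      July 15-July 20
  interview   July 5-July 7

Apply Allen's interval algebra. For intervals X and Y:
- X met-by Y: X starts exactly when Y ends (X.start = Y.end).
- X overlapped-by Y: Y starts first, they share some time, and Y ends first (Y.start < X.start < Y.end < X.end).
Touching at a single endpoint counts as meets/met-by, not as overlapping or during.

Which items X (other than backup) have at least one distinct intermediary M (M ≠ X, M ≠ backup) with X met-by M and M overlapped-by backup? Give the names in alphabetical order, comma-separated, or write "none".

Target backup = [July 15, July 20].
Intermediaries M with M overlapped-by backup: soundcheck, sync_call.
Via soundcheck — items with X met-by soundcheck: none.
Via sync_call — items with X met-by sync_call: none.
Union: none.

none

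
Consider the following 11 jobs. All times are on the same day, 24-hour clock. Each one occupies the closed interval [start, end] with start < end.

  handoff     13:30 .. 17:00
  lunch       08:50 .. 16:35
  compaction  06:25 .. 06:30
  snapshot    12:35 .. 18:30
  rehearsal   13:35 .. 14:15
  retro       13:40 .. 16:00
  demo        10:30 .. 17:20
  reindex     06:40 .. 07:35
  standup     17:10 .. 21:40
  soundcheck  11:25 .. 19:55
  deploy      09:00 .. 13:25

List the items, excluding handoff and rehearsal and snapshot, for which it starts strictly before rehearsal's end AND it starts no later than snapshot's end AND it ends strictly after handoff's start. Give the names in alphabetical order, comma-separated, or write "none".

Conditions: its start is strictly before rehearsal's end (X.start < 14:15) AND its start is no later than snapshot's end (X.start <= 18:30) AND its end is strictly after handoff's start (X.end > 13:30).
compaction: start 06:25 < 14:15? ✓; start 06:25 <= 18:30? ✓; end 06:30 > 13:30? ✗ → no.
demo: start 10:30 < 14:15? ✓; start 10:30 <= 18:30? ✓; end 17:20 > 13:30? ✓ → yes.
deploy: start 09:00 < 14:15? ✓; start 09:00 <= 18:30? ✓; end 13:25 > 13:30? ✗ → no.
lunch: start 08:50 < 14:15? ✓; start 08:50 <= 18:30? ✓; end 16:35 > 13:30? ✓ → yes.
reindex: start 06:40 < 14:15? ✓; start 06:40 <= 18:30? ✓; end 07:35 > 13:30? ✗ → no.
retro: start 13:40 < 14:15? ✓; start 13:40 <= 18:30? ✓; end 16:00 > 13:30? ✓ → yes.
soundcheck: start 11:25 < 14:15? ✓; start 11:25 <= 18:30? ✓; end 19:55 > 13:30? ✓ → yes.
standup: start 17:10 < 14:15? ✗; start 17:10 <= 18:30? ✓; end 21:40 > 13:30? ✓ → no.
Result: demo, lunch, retro, soundcheck.

demo, lunch, retro, soundcheck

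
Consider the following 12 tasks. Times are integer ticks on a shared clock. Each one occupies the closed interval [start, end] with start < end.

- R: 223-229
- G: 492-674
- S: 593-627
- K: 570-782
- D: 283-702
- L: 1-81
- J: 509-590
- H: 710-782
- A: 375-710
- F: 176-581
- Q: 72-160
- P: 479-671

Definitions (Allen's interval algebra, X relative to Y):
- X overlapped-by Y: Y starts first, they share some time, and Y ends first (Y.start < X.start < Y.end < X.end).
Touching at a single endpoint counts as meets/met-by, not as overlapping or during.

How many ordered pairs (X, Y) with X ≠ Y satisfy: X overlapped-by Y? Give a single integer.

14

Checking all 132 ordered pairs for relation 'overlapped-by'; matching pairs in alphabetical order:
(A, D): A overlapped-by D ✓
(A, F): A overlapped-by F ✓
(D, F): D overlapped-by F ✓
(G, F): G overlapped-by F ✓
(G, P): G overlapped-by P ✓
(J, F): J overlapped-by F ✓
(K, A): K overlapped-by A ✓
(K, D): K overlapped-by D ✓
(K, F): K overlapped-by F ✓
(K, G): K overlapped-by G ✓
(K, J): K overlapped-by J ✓
(K, P): K overlapped-by P ✓
(P, F): P overlapped-by F ✓
(Q, L): Q overlapped-by L ✓
Count: 14.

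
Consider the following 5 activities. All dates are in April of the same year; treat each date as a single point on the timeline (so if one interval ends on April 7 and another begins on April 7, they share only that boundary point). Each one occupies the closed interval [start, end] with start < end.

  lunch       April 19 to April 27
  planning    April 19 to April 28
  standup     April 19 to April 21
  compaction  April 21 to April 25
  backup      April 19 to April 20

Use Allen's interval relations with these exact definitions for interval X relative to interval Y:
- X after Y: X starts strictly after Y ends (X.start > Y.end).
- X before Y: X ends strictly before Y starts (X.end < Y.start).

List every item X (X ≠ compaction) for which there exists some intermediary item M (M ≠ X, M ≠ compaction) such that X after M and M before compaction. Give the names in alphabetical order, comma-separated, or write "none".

none

Target compaction = [April 21, April 25].
Intermediaries M with M before compaction: backup.
Via backup — items with X after backup: none.
Union: none.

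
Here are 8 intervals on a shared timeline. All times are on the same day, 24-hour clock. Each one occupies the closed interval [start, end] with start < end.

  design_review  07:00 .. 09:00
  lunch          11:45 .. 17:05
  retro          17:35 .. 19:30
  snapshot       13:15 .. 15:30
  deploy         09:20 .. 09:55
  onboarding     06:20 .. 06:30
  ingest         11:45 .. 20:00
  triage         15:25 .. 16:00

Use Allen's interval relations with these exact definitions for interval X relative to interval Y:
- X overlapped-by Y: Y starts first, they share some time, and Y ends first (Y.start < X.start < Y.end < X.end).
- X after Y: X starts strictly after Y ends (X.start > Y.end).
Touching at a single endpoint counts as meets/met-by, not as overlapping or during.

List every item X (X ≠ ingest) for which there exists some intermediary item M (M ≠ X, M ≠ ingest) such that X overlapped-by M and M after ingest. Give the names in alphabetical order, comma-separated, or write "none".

none

Target ingest = [11:45, 20:00].
Intermediaries M with M after ingest: none.
Union: none.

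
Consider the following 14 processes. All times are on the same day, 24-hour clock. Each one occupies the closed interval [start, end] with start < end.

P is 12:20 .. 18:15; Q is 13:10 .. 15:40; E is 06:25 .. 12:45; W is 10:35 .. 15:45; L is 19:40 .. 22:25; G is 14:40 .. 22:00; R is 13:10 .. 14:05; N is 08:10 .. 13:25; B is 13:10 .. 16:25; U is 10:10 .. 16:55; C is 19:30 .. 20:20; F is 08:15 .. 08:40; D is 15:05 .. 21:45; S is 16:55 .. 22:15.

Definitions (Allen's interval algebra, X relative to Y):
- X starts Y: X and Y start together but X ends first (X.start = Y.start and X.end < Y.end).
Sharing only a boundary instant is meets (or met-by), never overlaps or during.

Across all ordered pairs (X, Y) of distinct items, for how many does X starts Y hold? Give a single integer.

3

Checking all 182 ordered pairs for relation 'starts'; matching pairs in alphabetical order:
(Q, B): Q starts B ✓
(R, B): R starts B ✓
(R, Q): R starts Q ✓
Count: 3.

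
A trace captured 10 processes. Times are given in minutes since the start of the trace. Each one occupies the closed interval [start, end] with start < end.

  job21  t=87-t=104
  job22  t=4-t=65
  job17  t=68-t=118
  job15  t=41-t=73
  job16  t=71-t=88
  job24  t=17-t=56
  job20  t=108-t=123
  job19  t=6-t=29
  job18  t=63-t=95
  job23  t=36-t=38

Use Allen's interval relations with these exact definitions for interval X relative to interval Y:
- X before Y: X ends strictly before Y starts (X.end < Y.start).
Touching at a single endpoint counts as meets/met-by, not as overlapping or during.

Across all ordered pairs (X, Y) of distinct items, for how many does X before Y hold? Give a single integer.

Checking all 90 ordered pairs for relation 'before'; matching pairs in alphabetical order:
(job15, job20): job15 before job20 ✓
(job15, job21): job15 before job21 ✓
(job16, job20): job16 before job20 ✓
(job18, job20): job18 before job20 ✓
(job19, job15): job19 before job15 ✓
(job19, job16): job19 before job16 ✓
(job19, job17): job19 before job17 ✓
(job19, job18): job19 before job18 ✓
(job19, job20): job19 before job20 ✓
(job19, job21): job19 before job21 ✓
(job19, job23): job19 before job23 ✓
(job21, job20): job21 before job20 ✓
(job22, job16): job22 before job16 ✓
(job22, job17): job22 before job17 ✓
(job22, job20): job22 before job20 ✓
(job22, job21): job22 before job21 ✓
(job23, job15): job23 before job15 ✓
(job23, job16): job23 before job16 ✓
(job23, job17): job23 before job17 ✓
(job23, job18): job23 before job18 ✓
(job23, job20): job23 before job20 ✓
(job23, job21): job23 before job21 ✓
(job24, job16): job24 before job16 ✓
(job24, job17): job24 before job17 ✓
... plus 3 further pairs not listed.
Count: 27.

27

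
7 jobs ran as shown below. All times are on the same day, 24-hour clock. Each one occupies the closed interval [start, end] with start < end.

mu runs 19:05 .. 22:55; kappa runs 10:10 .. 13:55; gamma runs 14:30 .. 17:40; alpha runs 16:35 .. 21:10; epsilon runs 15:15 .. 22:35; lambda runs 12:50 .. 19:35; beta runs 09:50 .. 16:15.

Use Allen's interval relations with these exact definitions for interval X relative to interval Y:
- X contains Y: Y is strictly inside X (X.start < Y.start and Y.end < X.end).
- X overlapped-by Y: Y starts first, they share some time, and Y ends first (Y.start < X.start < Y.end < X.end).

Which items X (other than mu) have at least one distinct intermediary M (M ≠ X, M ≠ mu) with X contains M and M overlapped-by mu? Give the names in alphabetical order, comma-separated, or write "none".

none

Target mu = [19:05, 22:55].
Intermediaries M with M overlapped-by mu: none.
Union: none.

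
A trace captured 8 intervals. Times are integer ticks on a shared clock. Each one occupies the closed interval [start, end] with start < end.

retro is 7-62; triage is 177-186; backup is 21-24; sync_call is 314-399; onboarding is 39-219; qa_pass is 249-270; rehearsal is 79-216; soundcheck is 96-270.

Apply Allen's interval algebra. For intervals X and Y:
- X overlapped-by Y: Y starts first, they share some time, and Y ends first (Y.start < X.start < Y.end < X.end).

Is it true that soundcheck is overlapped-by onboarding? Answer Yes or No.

Yes

soundcheck = [96, 270], onboarding = [39, 219].
Actual relation of soundcheck to onboarding: overlapped-by.
Asked whether 'overlapped-by' holds → Yes.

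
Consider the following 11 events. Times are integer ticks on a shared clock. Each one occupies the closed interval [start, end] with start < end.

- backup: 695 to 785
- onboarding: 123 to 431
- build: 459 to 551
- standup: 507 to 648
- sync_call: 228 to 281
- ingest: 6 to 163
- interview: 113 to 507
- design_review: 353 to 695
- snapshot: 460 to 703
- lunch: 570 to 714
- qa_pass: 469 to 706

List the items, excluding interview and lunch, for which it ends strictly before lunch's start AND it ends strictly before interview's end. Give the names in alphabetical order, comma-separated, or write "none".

ingest, onboarding, sync_call

Conditions: its end is strictly before lunch's start (X.end < 570) AND its end is strictly before interview's end (X.end < 507).
backup: end 785 < 570? ✗; end 785 < 507? ✗ → no.
build: end 551 < 570? ✓; end 551 < 507? ✗ → no.
design_review: end 695 < 570? ✗; end 695 < 507? ✗ → no.
ingest: end 163 < 570? ✓; end 163 < 507? ✓ → yes.
onboarding: end 431 < 570? ✓; end 431 < 507? ✓ → yes.
qa_pass: end 706 < 570? ✗; end 706 < 507? ✗ → no.
snapshot: end 703 < 570? ✗; end 703 < 507? ✗ → no.
standup: end 648 < 570? ✗; end 648 < 507? ✗ → no.
sync_call: end 281 < 570? ✓; end 281 < 507? ✓ → yes.
Result: ingest, onboarding, sync_call.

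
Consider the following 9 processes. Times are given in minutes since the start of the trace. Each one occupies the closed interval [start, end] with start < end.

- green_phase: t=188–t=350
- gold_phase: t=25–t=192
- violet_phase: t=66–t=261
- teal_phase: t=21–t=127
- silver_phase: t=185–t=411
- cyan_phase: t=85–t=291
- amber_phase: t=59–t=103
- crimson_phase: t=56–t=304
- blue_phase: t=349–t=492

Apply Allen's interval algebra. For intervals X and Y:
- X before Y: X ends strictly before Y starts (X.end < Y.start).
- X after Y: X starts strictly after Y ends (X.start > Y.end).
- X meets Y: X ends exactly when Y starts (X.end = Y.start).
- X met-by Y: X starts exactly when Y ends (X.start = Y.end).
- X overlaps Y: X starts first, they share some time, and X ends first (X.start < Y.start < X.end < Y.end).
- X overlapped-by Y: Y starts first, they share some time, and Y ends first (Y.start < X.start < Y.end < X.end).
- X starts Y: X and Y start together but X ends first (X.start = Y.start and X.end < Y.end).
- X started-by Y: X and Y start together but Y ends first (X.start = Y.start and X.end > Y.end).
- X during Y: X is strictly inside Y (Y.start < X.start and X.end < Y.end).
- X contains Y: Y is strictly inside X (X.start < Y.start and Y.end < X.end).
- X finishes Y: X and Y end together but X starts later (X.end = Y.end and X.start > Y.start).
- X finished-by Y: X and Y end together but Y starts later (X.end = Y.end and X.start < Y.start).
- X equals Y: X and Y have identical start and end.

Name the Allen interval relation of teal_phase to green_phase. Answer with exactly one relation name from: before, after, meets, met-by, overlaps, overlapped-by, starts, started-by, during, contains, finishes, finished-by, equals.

before

teal_phase = [t=21, t=127]; green_phase = [t=188, t=350].
Compare endpoints: teal_phase.start < green_phase.start, teal_phase.start < green_phase.end, teal_phase.end < green_phase.start, teal_phase.end < green_phase.end.
That pattern is 'before'.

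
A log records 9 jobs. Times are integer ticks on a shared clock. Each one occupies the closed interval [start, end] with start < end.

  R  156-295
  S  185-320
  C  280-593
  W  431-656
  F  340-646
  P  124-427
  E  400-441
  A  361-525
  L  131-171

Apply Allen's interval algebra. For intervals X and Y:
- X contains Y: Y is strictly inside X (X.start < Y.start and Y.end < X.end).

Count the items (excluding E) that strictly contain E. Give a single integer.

3

Target E = [400, 441].
A [361, 525] → contains → counts.
C [280, 593] → contains → counts.
F [340, 646] → contains → counts.
L [131, 171] → before → no.
P [124, 427] → overlaps → no.
R [156, 295] → before → no.
S [185, 320] → before → no.
W [431, 656] → overlapped-by → no.
Total: 3.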